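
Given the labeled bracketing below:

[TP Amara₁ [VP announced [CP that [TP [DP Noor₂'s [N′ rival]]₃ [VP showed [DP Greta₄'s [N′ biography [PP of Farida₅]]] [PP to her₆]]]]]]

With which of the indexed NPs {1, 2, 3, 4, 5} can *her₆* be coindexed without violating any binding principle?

{1, 2, 4, 5}

*her* is a pronoun, so Principle B applies: it must be free in its binding domain.
Binding domain of *her₆*: the embedded TP, whose subject is [Noor₂'s rival]₃.
*Amara₁* c-commands the pronoun but from outside its binding domain, and is not c-commanded by it → coindexation permitted.
*Noor₂* and the pronoun do not c-command one another → neither Principle B nor Principle C is at stake; coindexation permitted.
*[Noor₂'s rival]₃* c-commands the pronoun within its binding domain → coindexation would violate Principle B.
*Greta₄* and the pronoun do not c-command one another → neither Principle B nor Principle C is at stake; coindexation permitted.
*Farida₅* and the pronoun do not c-command one another → neither Principle B nor Principle C is at stake; coindexation permitted.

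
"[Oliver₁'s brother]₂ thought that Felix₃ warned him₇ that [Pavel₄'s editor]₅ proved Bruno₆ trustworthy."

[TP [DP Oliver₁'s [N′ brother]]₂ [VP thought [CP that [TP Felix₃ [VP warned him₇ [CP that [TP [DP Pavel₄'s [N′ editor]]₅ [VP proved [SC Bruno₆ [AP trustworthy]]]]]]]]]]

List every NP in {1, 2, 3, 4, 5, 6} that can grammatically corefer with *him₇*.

{1, 2}

*him* is a pronoun, so Principle B applies: it must be free in its binding domain.
Binding domain of *him₇*: the embedded TP, whose subject is Felix₃.
*Oliver₁* and the pronoun do not c-command one another → neither Principle B nor Principle C is at stake; coindexation permitted.
*[Oliver₁'s brother]₂* c-commands the pronoun but from outside its binding domain, and is not c-commanded by it → coindexation permitted.
*Felix₃* c-commands the pronoun within its binding domain → coindexation would violate Principle B.
*Pavel₄*: the pronoun c-commands this R-expression → coindexation would violate Principle C on *Pavel₄*.
*[Pavel₄'s editor]₅*: the pronoun c-commands this R-expression → coindexation would violate Principle C on *[Pavel₄'s editor]₅*.
*Bruno₆*: the pronoun c-commands this R-expression → coindexation would violate Principle C on *Bruno₆*.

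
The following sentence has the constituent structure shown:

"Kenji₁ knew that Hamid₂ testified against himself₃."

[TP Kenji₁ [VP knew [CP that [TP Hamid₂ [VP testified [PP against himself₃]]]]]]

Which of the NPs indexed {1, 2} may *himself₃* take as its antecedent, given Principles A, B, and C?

*himself* is an anaphor, so Principle A applies: it must be bound in its binding domain.
Binding domain of *himself₃*: the embedded TP, whose subject is Hamid₂.
*Kenji₁* c-commands the anaphor but is outside its binding domain → cannot satisfy Principle A.
*Hamid₂* c-commands the anaphor within its binding domain → licit binder.

{2}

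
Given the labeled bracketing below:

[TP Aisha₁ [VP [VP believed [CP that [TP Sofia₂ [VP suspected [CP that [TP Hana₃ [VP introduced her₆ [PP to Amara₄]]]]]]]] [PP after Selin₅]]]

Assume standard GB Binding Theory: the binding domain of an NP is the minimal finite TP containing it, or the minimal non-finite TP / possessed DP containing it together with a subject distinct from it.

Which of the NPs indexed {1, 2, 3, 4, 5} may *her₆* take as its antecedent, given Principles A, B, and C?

*her* is a pronoun, so Principle B applies: it must be free in its binding domain.
Binding domain of *her₆*: the embedded TP, whose subject is Hana₃.
*Aisha₁* c-commands the pronoun but from outside its binding domain, and is not c-commanded by it → coindexation permitted.
*Sofia₂* c-commands the pronoun but from outside its binding domain, and is not c-commanded by it → coindexation permitted.
*Hana₃* c-commands the pronoun within its binding domain → coindexation would violate Principle B.
*Amara₄*: the pronoun c-commands this R-expression → coindexation would violate Principle C on *Amara₄*.
*Selin₅* and the pronoun do not c-command one another → neither Principle B nor Principle C is at stake; coindexation permitted.

{1, 2, 5}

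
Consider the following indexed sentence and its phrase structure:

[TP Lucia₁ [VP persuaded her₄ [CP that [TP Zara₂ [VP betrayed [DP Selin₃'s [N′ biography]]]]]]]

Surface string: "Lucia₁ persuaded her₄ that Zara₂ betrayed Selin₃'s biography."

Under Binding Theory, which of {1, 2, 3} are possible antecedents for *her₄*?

none

*her* is a pronoun, so Principle B applies: it must be free in its binding domain.
Binding domain of *her₄*: the matrix TP, whose subject is Lucia₁.
*Lucia₁* c-commands the pronoun within its binding domain → coindexation would violate Principle B.
*Zara₂*: the pronoun c-commands this R-expression → coindexation would violate Principle C on *Zara₂*.
*Selin₃*: the pronoun c-commands this R-expression → coindexation would violate Principle C on *Selin₃*.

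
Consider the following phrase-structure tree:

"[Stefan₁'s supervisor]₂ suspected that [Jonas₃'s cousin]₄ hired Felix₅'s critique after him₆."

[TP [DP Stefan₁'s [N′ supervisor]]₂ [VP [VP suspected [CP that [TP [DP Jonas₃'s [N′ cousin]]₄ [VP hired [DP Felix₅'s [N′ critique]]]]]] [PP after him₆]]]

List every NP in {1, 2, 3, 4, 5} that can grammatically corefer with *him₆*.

{1, 3, 4, 5}

*him* is a pronoun, so Principle B applies: it must be free in its binding domain.
Binding domain of *him₆*: the matrix TP, whose subject is [Stefan₁'s supervisor]₂.
*Stefan₁* and the pronoun do not c-command one another → neither Principle B nor Principle C is at stake; coindexation permitted.
*[Stefan₁'s supervisor]₂* c-commands the pronoun within its binding domain → coindexation would violate Principle B.
*Jonas₃* and the pronoun do not c-command one another → neither Principle B nor Principle C is at stake; coindexation permitted.
*[Jonas₃'s cousin]₄* and the pronoun do not c-command one another → neither Principle B nor Principle C is at stake; coindexation permitted.
*Felix₅* and the pronoun do not c-command one another → neither Principle B nor Principle C is at stake; coindexation permitted.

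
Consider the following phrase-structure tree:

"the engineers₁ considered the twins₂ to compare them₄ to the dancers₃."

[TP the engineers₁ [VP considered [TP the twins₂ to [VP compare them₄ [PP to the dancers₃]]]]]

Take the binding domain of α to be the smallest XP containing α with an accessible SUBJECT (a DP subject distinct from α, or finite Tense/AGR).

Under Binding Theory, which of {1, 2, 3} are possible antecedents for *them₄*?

{1}

*them* is a pronoun, so Principle B applies: it must be free in its binding domain.
Binding domain of *them₄*: the embedded TP, whose subject is the twins₂.
*the engineers₁* c-commands the pronoun but from outside its binding domain, and is not c-commanded by it → coindexation permitted.
*the twins₂* c-commands the pronoun within its binding domain → coindexation would violate Principle B.
*the dancers₃*: the pronoun c-commands this R-expression → coindexation would violate Principle C on *the dancers₃*.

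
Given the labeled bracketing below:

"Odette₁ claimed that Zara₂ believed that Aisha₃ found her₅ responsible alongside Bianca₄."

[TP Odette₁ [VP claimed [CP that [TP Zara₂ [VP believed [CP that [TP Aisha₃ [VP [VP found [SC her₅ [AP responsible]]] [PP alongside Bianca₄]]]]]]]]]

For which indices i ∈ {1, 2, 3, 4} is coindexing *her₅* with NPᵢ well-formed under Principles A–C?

*her* is a pronoun, so Principle B applies: it must be free in its binding domain.
Binding domain of *her₅*: the embedded TP, whose subject is Aisha₃.
*Odette₁* c-commands the pronoun but from outside its binding domain, and is not c-commanded by it → coindexation permitted.
*Zara₂* c-commands the pronoun but from outside its binding domain, and is not c-commanded by it → coindexation permitted.
*Aisha₃* c-commands the pronoun within its binding domain → coindexation would violate Principle B.
*Bianca₄* and the pronoun do not c-command one another → neither Principle B nor Principle C is at stake; coindexation permitted.

{1, 2, 4}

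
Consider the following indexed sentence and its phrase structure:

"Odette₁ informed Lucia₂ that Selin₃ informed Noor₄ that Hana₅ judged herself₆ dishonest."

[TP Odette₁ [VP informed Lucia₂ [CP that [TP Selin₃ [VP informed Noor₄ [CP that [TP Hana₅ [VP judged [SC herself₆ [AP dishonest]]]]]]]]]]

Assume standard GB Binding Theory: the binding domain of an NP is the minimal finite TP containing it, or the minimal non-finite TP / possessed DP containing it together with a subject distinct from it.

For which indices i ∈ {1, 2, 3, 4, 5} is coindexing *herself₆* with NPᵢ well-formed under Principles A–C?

{5}

*herself* is an anaphor, so Principle A applies: it must be bound in its binding domain.
Binding domain of *herself₆*: the embedded TP, whose subject is Hana₅.
*Odette₁* c-commands the anaphor but is outside its binding domain → cannot satisfy Principle A.
*Lucia₂* c-commands the anaphor but is outside its binding domain → cannot satisfy Principle A.
*Selin₃* c-commands the anaphor but is outside its binding domain → cannot satisfy Principle A.
*Noor₄* c-commands the anaphor but is outside its binding domain → cannot satisfy Principle A.
*Hana₅* c-commands the anaphor within its binding domain → licit binder.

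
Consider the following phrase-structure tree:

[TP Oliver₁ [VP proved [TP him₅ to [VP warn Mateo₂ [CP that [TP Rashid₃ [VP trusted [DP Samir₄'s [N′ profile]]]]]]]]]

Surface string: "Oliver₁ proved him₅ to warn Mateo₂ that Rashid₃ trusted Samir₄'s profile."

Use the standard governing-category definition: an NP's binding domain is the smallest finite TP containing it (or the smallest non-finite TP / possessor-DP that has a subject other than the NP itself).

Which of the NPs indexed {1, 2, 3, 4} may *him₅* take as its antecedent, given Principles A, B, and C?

none

*him* is a pronoun, so Principle B applies: it must be free in its binding domain.
Binding domain of *him₅*: the matrix TP, whose subject is Oliver₁.
*Oliver₁* c-commands the pronoun within its binding domain → coindexation would violate Principle B.
*Mateo₂*: the pronoun c-commands this R-expression → coindexation would violate Principle C on *Mateo₂*.
*Rashid₃*: the pronoun c-commands this R-expression → coindexation would violate Principle C on *Rashid₃*.
*Samir₄*: the pronoun c-commands this R-expression → coindexation would violate Principle C on *Samir₄*.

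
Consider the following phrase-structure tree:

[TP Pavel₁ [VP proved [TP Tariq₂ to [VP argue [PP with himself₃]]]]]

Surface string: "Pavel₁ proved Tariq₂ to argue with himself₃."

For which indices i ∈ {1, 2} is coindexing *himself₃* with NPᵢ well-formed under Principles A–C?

*himself* is an anaphor, so Principle A applies: it must be bound in its binding domain.
Binding domain of *himself₃*: the embedded TP, whose subject is Tariq₂.
*Pavel₁* c-commands the anaphor but is outside its binding domain → cannot satisfy Principle A.
*Tariq₂* c-commands the anaphor within its binding domain → licit binder.

{2}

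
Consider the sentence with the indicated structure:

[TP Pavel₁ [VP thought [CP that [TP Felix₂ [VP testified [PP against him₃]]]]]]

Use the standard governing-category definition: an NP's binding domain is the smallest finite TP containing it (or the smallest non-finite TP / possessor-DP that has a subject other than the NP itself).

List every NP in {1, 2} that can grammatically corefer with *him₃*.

*him* is a pronoun, so Principle B applies: it must be free in its binding domain.
Binding domain of *him₃*: the embedded TP, whose subject is Felix₂.
*Pavel₁* c-commands the pronoun but from outside its binding domain, and is not c-commanded by it → coindexation permitted.
*Felix₂* c-commands the pronoun within its binding domain → coindexation would violate Principle B.

{1}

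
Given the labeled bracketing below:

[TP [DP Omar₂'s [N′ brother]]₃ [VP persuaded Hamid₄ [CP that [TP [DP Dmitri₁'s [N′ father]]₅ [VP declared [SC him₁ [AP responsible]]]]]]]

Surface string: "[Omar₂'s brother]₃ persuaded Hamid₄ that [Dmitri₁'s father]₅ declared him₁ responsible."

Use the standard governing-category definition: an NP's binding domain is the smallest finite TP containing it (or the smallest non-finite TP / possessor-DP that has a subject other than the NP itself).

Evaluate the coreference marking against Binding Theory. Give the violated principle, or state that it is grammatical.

The two coindexed NPs are *Dmitri₁* and *him₁*.
*him₁* is a pronoun; its binding domain is the embedded TP, whose subject is [Dmitri₁'s father]₅. Within that domain it is c-commanded only by *[Dmitri₁'s father]₅*, which carries a different index — the pronoun is free locally, so Principle B holds.
*Dmitri₁* is an R-expression; *him₁* does not c-command it, and no other NP shares its index, so Principle C is satisfied.
All principles are respected.

grammatical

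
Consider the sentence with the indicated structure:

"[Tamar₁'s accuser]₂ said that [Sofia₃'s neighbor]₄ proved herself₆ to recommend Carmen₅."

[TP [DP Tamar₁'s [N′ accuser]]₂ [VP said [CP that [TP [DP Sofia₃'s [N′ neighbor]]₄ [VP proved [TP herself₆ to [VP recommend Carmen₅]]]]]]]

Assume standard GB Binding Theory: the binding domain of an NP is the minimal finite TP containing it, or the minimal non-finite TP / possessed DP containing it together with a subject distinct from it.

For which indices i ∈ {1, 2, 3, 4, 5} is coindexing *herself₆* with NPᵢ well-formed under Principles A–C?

*herself* is an anaphor, so Principle A applies: it must be bound in its binding domain.
Binding domain of *herself₆*: the embedded TP, whose subject is [Sofia₃'s neighbor]₄.
*Tamar₁* does not c-command the anaphor → cannot bind it.
*[Tamar₁'s accuser]₂* c-commands the anaphor but is outside its binding domain → cannot satisfy Principle A.
*Sofia₃* does not c-command the anaphor → cannot bind it.
*[Sofia₃'s neighbor]₄* c-commands the anaphor within its binding domain → licit binder.
*Carmen₅* does not c-command the anaphor → cannot bind it.

{4}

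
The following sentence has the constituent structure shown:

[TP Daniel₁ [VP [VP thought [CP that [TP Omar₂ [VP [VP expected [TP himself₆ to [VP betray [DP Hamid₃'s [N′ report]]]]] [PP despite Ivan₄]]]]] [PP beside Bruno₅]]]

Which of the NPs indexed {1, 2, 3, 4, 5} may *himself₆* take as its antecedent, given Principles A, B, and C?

*himself* is an anaphor, so Principle A applies: it must be bound in its binding domain.
Binding domain of *himself₆*: the embedded TP, whose subject is Omar₂.
*Daniel₁* c-commands the anaphor but is outside its binding domain → cannot satisfy Principle A.
*Omar₂* c-commands the anaphor within its binding domain → licit binder.
*Hamid₃* does not c-command the anaphor → cannot bind it.
*Ivan₄* does not c-command the anaphor → cannot bind it.
*Bruno₅* does not c-command the anaphor → cannot bind it.

{2}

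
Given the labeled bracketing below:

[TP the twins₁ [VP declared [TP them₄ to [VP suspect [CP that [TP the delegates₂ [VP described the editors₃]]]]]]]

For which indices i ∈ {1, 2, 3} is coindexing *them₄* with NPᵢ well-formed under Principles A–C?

none

*them* is a pronoun, so Principle B applies: it must be free in its binding domain.
Binding domain of *them₄*: the matrix TP, whose subject is the twins₁.
*the twins₁* c-commands the pronoun within its binding domain → coindexation would violate Principle B.
*the delegates₂*: the pronoun c-commands this R-expression → coindexation would violate Principle C on *the delegates₂*.
*the editors₃*: the pronoun c-commands this R-expression → coindexation would violate Principle C on *the editors₃*.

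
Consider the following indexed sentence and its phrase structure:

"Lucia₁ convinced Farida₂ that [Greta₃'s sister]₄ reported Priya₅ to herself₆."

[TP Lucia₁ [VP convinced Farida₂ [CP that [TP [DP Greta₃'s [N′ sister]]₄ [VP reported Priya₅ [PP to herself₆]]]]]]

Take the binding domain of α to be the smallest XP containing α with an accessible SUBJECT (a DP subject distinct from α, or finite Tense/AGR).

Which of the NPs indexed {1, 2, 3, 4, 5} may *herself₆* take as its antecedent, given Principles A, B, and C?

*herself* is an anaphor, so Principle A applies: it must be bound in its binding domain.
Binding domain of *herself₆*: the embedded TP, whose subject is [Greta₃'s sister]₄.
*Lucia₁* c-commands the anaphor but is outside its binding domain → cannot satisfy Principle A.
*Farida₂* c-commands the anaphor but is outside its binding domain → cannot satisfy Principle A.
*Greta₃* does not c-command the anaphor → cannot bind it.
*[Greta₃'s sister]₄* c-commands the anaphor within its binding domain → licit binder.
*Priya₅* c-commands the anaphor within its binding domain → licit binder.

{4, 5}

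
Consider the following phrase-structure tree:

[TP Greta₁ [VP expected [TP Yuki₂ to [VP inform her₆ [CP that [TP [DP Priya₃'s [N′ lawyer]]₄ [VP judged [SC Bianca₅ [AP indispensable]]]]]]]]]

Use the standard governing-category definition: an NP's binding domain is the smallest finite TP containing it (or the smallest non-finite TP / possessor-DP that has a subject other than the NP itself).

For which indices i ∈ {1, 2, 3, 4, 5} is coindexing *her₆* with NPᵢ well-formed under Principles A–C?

*her* is a pronoun, so Principle B applies: it must be free in its binding domain.
Binding domain of *her₆*: the embedded TP, whose subject is Yuki₂.
*Greta₁* c-commands the pronoun but from outside its binding domain, and is not c-commanded by it → coindexation permitted.
*Yuki₂* c-commands the pronoun within its binding domain → coindexation would violate Principle B.
*Priya₃*: the pronoun c-commands this R-expression → coindexation would violate Principle C on *Priya₃*.
*[Priya₃'s lawyer]₄*: the pronoun c-commands this R-expression → coindexation would violate Principle C on *[Priya₃'s lawyer]₄*.
*Bianca₅*: the pronoun c-commands this R-expression → coindexation would violate Principle C on *Bianca₅*.

{1}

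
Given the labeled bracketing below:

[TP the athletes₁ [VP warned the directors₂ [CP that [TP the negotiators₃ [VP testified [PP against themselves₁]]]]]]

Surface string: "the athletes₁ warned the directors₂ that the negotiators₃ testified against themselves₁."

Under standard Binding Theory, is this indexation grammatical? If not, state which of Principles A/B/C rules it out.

The two coindexed NPs are *the athletes₁* and *themselves₁*.
*themselves₁* is an anaphor. Principle A requires it to be bound within its binding domain — the embedded TP, whose subject is the negotiators₃.
Within that domain it is c-commanded by *the negotiators₃*, which does not share its index.
*the athletes₁* does c-command the anaphor, but from outside its binding domain.
The anaphor is unbound in its domain → Principle A violation.

Principle A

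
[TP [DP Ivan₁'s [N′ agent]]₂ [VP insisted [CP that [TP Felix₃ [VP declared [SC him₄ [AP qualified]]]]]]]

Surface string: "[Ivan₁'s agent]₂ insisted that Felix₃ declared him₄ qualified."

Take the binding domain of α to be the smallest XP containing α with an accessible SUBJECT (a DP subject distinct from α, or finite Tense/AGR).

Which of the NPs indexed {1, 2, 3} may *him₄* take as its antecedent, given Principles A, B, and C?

*him* is a pronoun, so Principle B applies: it must be free in its binding domain.
Binding domain of *him₄*: the embedded TP, whose subject is Felix₃.
*Ivan₁* and the pronoun do not c-command one another → neither Principle B nor Principle C is at stake; coindexation permitted.
*[Ivan₁'s agent]₂* c-commands the pronoun but from outside its binding domain, and is not c-commanded by it → coindexation permitted.
*Felix₃* c-commands the pronoun within its binding domain → coindexation would violate Principle B.

{1, 2}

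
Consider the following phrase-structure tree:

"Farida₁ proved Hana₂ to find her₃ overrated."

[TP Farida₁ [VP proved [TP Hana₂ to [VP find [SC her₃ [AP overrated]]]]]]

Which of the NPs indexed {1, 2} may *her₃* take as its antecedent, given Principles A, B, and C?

*her* is a pronoun, so Principle B applies: it must be free in its binding domain.
Binding domain of *her₃*: the embedded TP, whose subject is Hana₂.
*Farida₁* c-commands the pronoun but from outside its binding domain, and is not c-commanded by it → coindexation permitted.
*Hana₂* c-commands the pronoun within its binding domain → coindexation would violate Principle B.

{1}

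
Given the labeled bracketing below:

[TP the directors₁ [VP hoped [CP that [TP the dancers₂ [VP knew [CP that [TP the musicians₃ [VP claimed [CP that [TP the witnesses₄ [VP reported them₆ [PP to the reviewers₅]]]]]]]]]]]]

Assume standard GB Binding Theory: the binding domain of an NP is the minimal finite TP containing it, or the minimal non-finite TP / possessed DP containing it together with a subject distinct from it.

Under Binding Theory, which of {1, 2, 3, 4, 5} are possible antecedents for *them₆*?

{1, 2, 3}

*them* is a pronoun, so Principle B applies: it must be free in its binding domain.
Binding domain of *them₆*: the embedded TP, whose subject is the witnesses₄.
*the directors₁* c-commands the pronoun but from outside its binding domain, and is not c-commanded by it → coindexation permitted.
*the dancers₂* c-commands the pronoun but from outside its binding domain, and is not c-commanded by it → coindexation permitted.
*the musicians₃* c-commands the pronoun but from outside its binding domain, and is not c-commanded by it → coindexation permitted.
*the witnesses₄* c-commands the pronoun within its binding domain → coindexation would violate Principle B.
*the reviewers₅*: the pronoun c-commands this R-expression → coindexation would violate Principle C on *the reviewers₅*.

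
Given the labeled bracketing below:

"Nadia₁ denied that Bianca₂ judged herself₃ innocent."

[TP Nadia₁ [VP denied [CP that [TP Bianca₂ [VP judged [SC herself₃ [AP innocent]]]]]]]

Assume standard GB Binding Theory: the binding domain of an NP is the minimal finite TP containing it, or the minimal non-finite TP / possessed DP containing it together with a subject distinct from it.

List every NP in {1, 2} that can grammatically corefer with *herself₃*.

{2}

*herself* is an anaphor, so Principle A applies: it must be bound in its binding domain.
Binding domain of *herself₃*: the embedded TP, whose subject is Bianca₂.
*Nadia₁* c-commands the anaphor but is outside its binding domain → cannot satisfy Principle A.
*Bianca₂* c-commands the anaphor within its binding domain → licit binder.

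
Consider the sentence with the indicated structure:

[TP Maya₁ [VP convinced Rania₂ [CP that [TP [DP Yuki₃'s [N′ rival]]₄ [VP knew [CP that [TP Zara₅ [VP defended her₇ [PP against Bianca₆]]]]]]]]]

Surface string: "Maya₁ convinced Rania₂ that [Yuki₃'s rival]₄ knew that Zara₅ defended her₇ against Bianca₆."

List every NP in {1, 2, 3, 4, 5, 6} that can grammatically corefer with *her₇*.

{1, 2, 3, 4}

*her* is a pronoun, so Principle B applies: it must be free in its binding domain.
Binding domain of *her₇*: the embedded TP, whose subject is Zara₅.
*Maya₁* c-commands the pronoun but from outside its binding domain, and is not c-commanded by it → coindexation permitted.
*Rania₂* c-commands the pronoun but from outside its binding domain, and is not c-commanded by it → coindexation permitted.
*Yuki₃* and the pronoun do not c-command one another → neither Principle B nor Principle C is at stake; coindexation permitted.
*[Yuki₃'s rival]₄* c-commands the pronoun but from outside its binding domain, and is not c-commanded by it → coindexation permitted.
*Zara₅* c-commands the pronoun within its binding domain → coindexation would violate Principle B.
*Bianca₆*: the pronoun c-commands this R-expression → coindexation would violate Principle C on *Bianca₆*.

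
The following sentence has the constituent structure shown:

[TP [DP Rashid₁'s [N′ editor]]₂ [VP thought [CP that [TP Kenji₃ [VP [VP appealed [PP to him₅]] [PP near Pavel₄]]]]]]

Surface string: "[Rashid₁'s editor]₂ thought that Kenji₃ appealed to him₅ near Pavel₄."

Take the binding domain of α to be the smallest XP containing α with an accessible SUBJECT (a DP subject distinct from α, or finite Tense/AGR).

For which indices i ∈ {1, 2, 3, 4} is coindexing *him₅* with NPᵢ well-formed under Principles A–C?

*him* is a pronoun, so Principle B applies: it must be free in its binding domain.
Binding domain of *him₅*: the embedded TP, whose subject is Kenji₃.
*Rashid₁* and the pronoun do not c-command one another → neither Principle B nor Principle C is at stake; coindexation permitted.
*[Rashid₁'s editor]₂* c-commands the pronoun but from outside its binding domain, and is not c-commanded by it → coindexation permitted.
*Kenji₃* c-commands the pronoun within its binding domain → coindexation would violate Principle B.
*Pavel₄* and the pronoun do not c-command one another → neither Principle B nor Principle C is at stake; coindexation permitted.

{1, 2, 4}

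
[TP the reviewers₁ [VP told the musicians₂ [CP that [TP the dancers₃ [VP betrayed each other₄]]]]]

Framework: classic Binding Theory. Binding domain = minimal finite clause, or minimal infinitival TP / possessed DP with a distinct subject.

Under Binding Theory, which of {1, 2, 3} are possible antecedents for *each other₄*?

{3}

*each other* is an anaphor, so Principle A applies: it must be bound in its binding domain.
Binding domain of *each other₄*: the embedded TP, whose subject is the dancers₃.
*the reviewers₁* c-commands the anaphor but is outside its binding domain → cannot satisfy Principle A.
*the musicians₂* c-commands the anaphor but is outside its binding domain → cannot satisfy Principle A.
*the dancers₃* c-commands the anaphor within its binding domain → licit binder.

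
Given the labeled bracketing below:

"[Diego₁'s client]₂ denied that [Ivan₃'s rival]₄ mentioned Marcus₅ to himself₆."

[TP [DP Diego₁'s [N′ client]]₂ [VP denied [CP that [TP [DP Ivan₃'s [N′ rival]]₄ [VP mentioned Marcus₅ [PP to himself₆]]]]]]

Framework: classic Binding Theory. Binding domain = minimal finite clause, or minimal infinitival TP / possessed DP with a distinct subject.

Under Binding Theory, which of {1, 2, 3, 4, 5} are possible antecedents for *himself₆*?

{4, 5}

*himself* is an anaphor, so Principle A applies: it must be bound in its binding domain.
Binding domain of *himself₆*: the embedded TP, whose subject is [Ivan₃'s rival]₄.
*Diego₁* does not c-command the anaphor → cannot bind it.
*[Diego₁'s client]₂* c-commands the anaphor but is outside its binding domain → cannot satisfy Principle A.
*Ivan₃* does not c-command the anaphor → cannot bind it.
*[Ivan₃'s rival]₄* c-commands the anaphor within its binding domain → licit binder.
*Marcus₅* c-commands the anaphor within its binding domain → licit binder.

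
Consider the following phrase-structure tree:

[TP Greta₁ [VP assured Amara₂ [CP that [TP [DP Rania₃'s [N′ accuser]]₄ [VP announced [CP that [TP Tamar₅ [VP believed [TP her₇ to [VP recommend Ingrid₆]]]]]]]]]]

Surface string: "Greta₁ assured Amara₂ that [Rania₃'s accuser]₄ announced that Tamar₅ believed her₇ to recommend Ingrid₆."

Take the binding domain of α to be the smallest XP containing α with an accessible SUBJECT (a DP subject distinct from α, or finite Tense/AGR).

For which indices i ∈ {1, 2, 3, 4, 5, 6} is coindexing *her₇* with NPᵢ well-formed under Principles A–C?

*her* is a pronoun, so Principle B applies: it must be free in its binding domain.
Binding domain of *her₇*: the embedded TP, whose subject is Tamar₅.
*Greta₁* c-commands the pronoun but from outside its binding domain, and is not c-commanded by it → coindexation permitted.
*Amara₂* c-commands the pronoun but from outside its binding domain, and is not c-commanded by it → coindexation permitted.
*Rania₃* and the pronoun do not c-command one another → neither Principle B nor Principle C is at stake; coindexation permitted.
*[Rania₃'s accuser]₄* c-commands the pronoun but from outside its binding domain, and is not c-commanded by it → coindexation permitted.
*Tamar₅* c-commands the pronoun within its binding domain → coindexation would violate Principle B.
*Ingrid₆*: the pronoun c-commands this R-expression → coindexation would violate Principle C on *Ingrid₆*.

{1, 2, 3, 4}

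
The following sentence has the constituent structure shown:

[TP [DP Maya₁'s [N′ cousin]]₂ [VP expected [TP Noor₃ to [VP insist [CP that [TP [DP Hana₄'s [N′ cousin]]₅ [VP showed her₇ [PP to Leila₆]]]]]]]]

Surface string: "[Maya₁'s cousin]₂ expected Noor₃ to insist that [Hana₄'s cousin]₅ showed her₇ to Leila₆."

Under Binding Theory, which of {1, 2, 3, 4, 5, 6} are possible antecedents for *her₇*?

{1, 2, 3, 4}

*her* is a pronoun, so Principle B applies: it must be free in its binding domain.
Binding domain of *her₇*: the embedded TP, whose subject is [Hana₄'s cousin]₅.
*Maya₁* and the pronoun do not c-command one another → neither Principle B nor Principle C is at stake; coindexation permitted.
*[Maya₁'s cousin]₂* c-commands the pronoun but from outside its binding domain, and is not c-commanded by it → coindexation permitted.
*Noor₃* c-commands the pronoun but from outside its binding domain, and is not c-commanded by it → coindexation permitted.
*Hana₄* and the pronoun do not c-command one another → neither Principle B nor Principle C is at stake; coindexation permitted.
*[Hana₄'s cousin]₅* c-commands the pronoun within its binding domain → coindexation would violate Principle B.
*Leila₆*: the pronoun c-commands this R-expression → coindexation would violate Principle C on *Leila₆*.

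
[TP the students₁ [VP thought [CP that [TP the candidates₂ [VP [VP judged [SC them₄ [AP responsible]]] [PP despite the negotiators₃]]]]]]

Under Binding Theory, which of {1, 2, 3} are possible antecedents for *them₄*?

*them* is a pronoun, so Principle B applies: it must be free in its binding domain.
Binding domain of *them₄*: the embedded TP, whose subject is the candidates₂.
*the students₁* c-commands the pronoun but from outside its binding domain, and is not c-commanded by it → coindexation permitted.
*the candidates₂* c-commands the pronoun within its binding domain → coindexation would violate Principle B.
*the negotiators₃* and the pronoun do not c-command one another → neither Principle B nor Principle C is at stake; coindexation permitted.

{1, 3}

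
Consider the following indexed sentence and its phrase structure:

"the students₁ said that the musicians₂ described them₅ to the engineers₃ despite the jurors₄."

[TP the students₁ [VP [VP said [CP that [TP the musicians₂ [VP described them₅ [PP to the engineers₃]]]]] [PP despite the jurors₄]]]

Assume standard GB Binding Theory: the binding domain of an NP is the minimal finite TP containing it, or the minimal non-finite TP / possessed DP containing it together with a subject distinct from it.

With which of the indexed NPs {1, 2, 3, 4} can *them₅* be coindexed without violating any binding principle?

{1, 4}

*them* is a pronoun, so Principle B applies: it must be free in its binding domain.
Binding domain of *them₅*: the embedded TP, whose subject is the musicians₂.
*the students₁* c-commands the pronoun but from outside its binding domain, and is not c-commanded by it → coindexation permitted.
*the musicians₂* c-commands the pronoun within its binding domain → coindexation would violate Principle B.
*the engineers₃*: the pronoun c-commands this R-expression → coindexation would violate Principle C on *the engineers₃*.
*the jurors₄* and the pronoun do not c-command one another → neither Principle B nor Principle C is at stake; coindexation permitted.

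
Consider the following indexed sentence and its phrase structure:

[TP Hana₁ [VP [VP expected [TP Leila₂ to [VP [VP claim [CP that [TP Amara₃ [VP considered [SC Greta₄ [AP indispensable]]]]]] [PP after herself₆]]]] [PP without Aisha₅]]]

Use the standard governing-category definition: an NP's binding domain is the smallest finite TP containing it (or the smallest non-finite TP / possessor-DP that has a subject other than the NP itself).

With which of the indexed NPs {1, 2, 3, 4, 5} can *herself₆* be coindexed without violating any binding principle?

*herself* is an anaphor, so Principle A applies: it must be bound in its binding domain.
Binding domain of *herself₆*: the embedded TP, whose subject is Leila₂.
*Hana₁* c-commands the anaphor but is outside its binding domain → cannot satisfy Principle A.
*Leila₂* c-commands the anaphor within its binding domain → licit binder.
*Amara₃* does not c-command the anaphor → cannot bind it.
*Greta₄* does not c-command the anaphor → cannot bind it.
*Aisha₅* does not c-command the anaphor → cannot bind it.

{2}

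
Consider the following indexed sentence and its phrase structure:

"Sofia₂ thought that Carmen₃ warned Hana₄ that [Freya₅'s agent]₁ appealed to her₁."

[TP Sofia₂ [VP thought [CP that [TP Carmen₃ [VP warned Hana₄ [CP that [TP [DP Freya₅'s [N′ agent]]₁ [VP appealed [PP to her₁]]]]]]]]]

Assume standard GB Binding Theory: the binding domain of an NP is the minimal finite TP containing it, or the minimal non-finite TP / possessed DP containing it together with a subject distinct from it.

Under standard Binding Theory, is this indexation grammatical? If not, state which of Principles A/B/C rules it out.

The two coindexed NPs are *[Freya₅'s agent]₁* and *her₁*.
*her₁* is a pronoun. Its binding domain is the embedded TP, whose subject is [Freya₅'s agent]₁.
*[Freya₅'s agent]₁* c-commands it within that domain and carries the same index.
The pronoun is locally bound → Principle B violation.

Principle B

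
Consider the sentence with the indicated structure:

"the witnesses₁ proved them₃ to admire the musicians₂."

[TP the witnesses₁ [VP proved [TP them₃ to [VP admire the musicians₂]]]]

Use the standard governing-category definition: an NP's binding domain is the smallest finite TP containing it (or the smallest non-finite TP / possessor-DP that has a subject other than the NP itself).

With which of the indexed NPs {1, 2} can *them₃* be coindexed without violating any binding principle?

*them* is a pronoun, so Principle B applies: it must be free in its binding domain.
Binding domain of *them₃*: the matrix TP, whose subject is the witnesses₁.
*the witnesses₁* c-commands the pronoun within its binding domain → coindexation would violate Principle B.
*the musicians₂*: the pronoun c-commands this R-expression → coindexation would violate Principle C on *the musicians₂*.

none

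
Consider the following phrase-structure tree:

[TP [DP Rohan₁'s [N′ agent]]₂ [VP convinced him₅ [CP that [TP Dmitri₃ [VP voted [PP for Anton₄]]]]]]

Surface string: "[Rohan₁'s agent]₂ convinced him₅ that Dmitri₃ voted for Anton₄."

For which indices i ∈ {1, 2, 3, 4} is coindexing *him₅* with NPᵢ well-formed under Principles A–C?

{1}

*him* is a pronoun, so Principle B applies: it must be free in its binding domain.
Binding domain of *him₅*: the matrix TP, whose subject is [Rohan₁'s agent]₂.
*Rohan₁* and the pronoun do not c-command one another → neither Principle B nor Principle C is at stake; coindexation permitted.
*[Rohan₁'s agent]₂* c-commands the pronoun within its binding domain → coindexation would violate Principle B.
*Dmitri₃*: the pronoun c-commands this R-expression → coindexation would violate Principle C on *Dmitri₃*.
*Anton₄*: the pronoun c-commands this R-expression → coindexation would violate Principle C on *Anton₄*.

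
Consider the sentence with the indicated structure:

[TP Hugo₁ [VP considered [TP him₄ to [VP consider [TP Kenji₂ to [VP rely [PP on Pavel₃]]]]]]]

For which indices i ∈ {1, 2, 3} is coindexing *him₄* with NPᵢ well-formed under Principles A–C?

none

*him* is a pronoun, so Principle B applies: it must be free in its binding domain.
Binding domain of *him₄*: the matrix TP, whose subject is Hugo₁.
*Hugo₁* c-commands the pronoun within its binding domain → coindexation would violate Principle B.
*Kenji₂*: the pronoun c-commands this R-expression → coindexation would violate Principle C on *Kenji₂*.
*Pavel₃*: the pronoun c-commands this R-expression → coindexation would violate Principle C on *Pavel₃*.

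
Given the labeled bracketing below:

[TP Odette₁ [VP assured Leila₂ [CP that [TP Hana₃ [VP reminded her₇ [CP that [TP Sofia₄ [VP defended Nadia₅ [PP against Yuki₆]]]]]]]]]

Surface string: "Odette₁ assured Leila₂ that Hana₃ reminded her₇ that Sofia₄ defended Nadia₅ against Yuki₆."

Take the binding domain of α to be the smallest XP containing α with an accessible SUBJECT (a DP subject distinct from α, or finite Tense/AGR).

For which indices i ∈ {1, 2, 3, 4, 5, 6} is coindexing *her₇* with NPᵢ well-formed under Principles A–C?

*her* is a pronoun, so Principle B applies: it must be free in its binding domain.
Binding domain of *her₇*: the embedded TP, whose subject is Hana₃.
*Odette₁* c-commands the pronoun but from outside its binding domain, and is not c-commanded by it → coindexation permitted.
*Leila₂* c-commands the pronoun but from outside its binding domain, and is not c-commanded by it → coindexation permitted.
*Hana₃* c-commands the pronoun within its binding domain → coindexation would violate Principle B.
*Sofia₄*: the pronoun c-commands this R-expression → coindexation would violate Principle C on *Sofia₄*.
*Nadia₅*: the pronoun c-commands this R-expression → coindexation would violate Principle C on *Nadia₅*.
*Yuki₆*: the pronoun c-commands this R-expression → coindexation would violate Principle C on *Yuki₆*.

{1, 2}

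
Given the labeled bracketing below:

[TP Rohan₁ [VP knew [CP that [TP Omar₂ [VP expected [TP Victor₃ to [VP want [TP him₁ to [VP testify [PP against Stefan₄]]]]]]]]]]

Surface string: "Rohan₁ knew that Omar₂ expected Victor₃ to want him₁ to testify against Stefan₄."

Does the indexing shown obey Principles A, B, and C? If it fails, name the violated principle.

grammatical

The two coindexed NPs are *Rohan₁* and *him₁*.
*him₁* is a pronoun; its binding domain is the embedded TP, whose subject is Victor₃. Within that domain it is c-commanded only by *Victor₃*, which carries a different index — the pronoun is free locally, so Principle B holds.
*Rohan₁* is an R-expression; *him₁* does not c-command it, and no other NP shares its index, so Principle C is satisfied.
All principles are respected.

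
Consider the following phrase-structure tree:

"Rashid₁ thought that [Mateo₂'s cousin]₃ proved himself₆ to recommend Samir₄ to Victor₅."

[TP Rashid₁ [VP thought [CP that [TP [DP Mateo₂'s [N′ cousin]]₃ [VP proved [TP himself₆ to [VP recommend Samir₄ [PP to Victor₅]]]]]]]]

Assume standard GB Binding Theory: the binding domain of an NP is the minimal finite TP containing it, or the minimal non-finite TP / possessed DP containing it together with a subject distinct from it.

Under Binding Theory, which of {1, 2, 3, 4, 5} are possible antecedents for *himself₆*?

{3}

*himself* is an anaphor, so Principle A applies: it must be bound in its binding domain.
Binding domain of *himself₆*: the embedded TP, whose subject is [Mateo₂'s cousin]₃.
*Rashid₁* c-commands the anaphor but is outside its binding domain → cannot satisfy Principle A.
*Mateo₂* does not c-command the anaphor → cannot bind it.
*[Mateo₂'s cousin]₃* c-commands the anaphor within its binding domain → licit binder.
*Samir₄* does not c-command the anaphor → cannot bind it.
*Victor₅* does not c-command the anaphor → cannot bind it.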